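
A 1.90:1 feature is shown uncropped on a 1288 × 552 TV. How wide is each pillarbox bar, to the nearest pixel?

Since 1.900 < 2.333, the feature is height-limited.
The feature is 552 × 1.900 ≈ 1048.80 px wide.
1288 − 1048.80 = 239.20 px of bars (119.60 each).

120 px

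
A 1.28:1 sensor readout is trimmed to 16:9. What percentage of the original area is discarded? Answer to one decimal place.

16:9 is wider than 1.28:1, so the crop keeps the full width and trims the height.
Area ratio = (1.280)/(1.778) = 72.00%; the remaining 28.00% is cropped out.

28.0%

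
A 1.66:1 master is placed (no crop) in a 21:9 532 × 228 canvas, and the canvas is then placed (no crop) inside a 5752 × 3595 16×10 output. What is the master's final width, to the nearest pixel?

First fit — 1.66:1 into 532×228 spans the height: 378.48 × 228.00.
21:9 in 5752×3595: fills the width, so the intermediate becomes 5752.00 × 2465.14 — a scale of ×10.8120.
So the master's width is 378.48 × 10.8120 ≈ 4092.14.

4092 px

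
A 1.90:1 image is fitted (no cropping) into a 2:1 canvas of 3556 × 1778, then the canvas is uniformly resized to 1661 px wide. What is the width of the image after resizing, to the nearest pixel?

1578 px

In the 3556×1778 frame the image fills the height: width = 1778 × 1.900 ≈ 3378.20 px.
Scaling 3556 → 1661 is ×0.4671, so the width becomes 3378.20 × 0.4671 ≈ 1577.95 px.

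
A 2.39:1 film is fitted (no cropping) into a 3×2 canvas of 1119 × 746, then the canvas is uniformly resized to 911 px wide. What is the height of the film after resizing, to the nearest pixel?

In the 1119×746 frame the film fills the width: height = 1119 / 2.390 ≈ 468.20 px.
The frame scales by 911/1119 = 0.8141; 468.20 × 0.8141 ≈ 381.17 px.

381 px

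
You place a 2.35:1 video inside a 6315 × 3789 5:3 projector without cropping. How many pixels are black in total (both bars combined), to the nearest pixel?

Since 2.350 > 1.667, the video is width-limited.
That makes the image 2687.2340 px tall (6315 / 2.350).
3789 − 2687.2340 = 1101.7660 px of bars.
Bar area = 1101.7660 × 6315 ≈ 6957652 px.

6957652 pixels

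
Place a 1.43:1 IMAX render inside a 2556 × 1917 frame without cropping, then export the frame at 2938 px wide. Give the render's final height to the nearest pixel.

2055 px

In the 2556×1917 frame the render fills the width: height = 2556 / 1.430 ≈ 1787.41 px.
The frame scales by 2938/2556 = 1.1495; 1787.41 × 1.1495 ≈ 2054.55 px.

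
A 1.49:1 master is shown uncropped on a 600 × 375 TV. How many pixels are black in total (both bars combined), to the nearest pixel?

15469 pixels

Since 1.490 < 1.600, the master is height-limited.
Content width = 375 × 1.490 ≈ 558.7500 px.
Black = 600 − 558.7500 = 41.2500 px.
Bar area = 41.2500 × 375 ≈ 15469 px.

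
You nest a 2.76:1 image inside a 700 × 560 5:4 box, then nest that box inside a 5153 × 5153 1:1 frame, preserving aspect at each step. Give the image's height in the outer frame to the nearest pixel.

1867 px

First fit — 2.76:1 into 700×560 spans the width: 700.00 × 253.62.
The 5:4 canvas is width-limited in 5153×5153, giving 5153.00 × 4122.40; scale factor 7.3614.
Applying the same ×7.3614: 253.62 → 1867.03.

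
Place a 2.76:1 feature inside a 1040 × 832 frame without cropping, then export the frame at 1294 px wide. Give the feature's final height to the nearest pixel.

469 px

In the 1040×832 frame the feature fills the width: height = 1040 / 2.760 ≈ 376.81 px.
The frame scales by 1294/1040 = 1.2442; 376.81 × 1.2442 ≈ 468.84 px.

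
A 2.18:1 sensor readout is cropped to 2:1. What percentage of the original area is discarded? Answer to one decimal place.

8.3%

The height stays; only width is cut (since 2:1 is narrower than 2.18:1).
Fraction kept = (2.000)/(2.180) ≈ 91.74%, so 8.26% is lost.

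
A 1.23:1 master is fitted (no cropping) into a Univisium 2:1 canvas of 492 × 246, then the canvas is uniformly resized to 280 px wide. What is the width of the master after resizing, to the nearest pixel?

In the 492×246 frame the master fills the height: width = 246 × 1.230 ≈ 302.58 px.
The frame scales by 280/492 = 0.5691; 302.58 × 0.5691 ≈ 172.20 px.

172 px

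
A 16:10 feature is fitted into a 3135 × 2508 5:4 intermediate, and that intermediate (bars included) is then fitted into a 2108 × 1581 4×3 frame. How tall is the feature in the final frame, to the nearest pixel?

16:10 in 3135×2508: fills the width, so the feature is 3135.00 × 1959.38.
Second fit — the 5:4 canvas into 2108×1581 spans the height: 1976.25 × 1581.00 (×0.6304 from 3135×2508).
Applying the same ×0.6304: 1959.38 → 1235.16.

1235 px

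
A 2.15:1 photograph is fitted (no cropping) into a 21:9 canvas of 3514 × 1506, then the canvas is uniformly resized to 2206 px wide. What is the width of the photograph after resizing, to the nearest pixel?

In the 3514×1506 frame the photograph fills the height: width = 1506 × 2.150 ≈ 3237.90 px.
Resizing to 2206 px wide multiplies everything by 0.6278: 3237.90 → 2032.67 px.

2033 px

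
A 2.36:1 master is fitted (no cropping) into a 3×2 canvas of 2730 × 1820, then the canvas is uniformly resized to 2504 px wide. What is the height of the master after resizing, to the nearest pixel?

Fitted into 2730×1820, the master spans the width; its height is 2730 / 2.360 ≈ 1156.78 px.
Resizing to 2504 px wide multiplies everything by 0.9172: 1156.78 → 1061.02 px.

1061 px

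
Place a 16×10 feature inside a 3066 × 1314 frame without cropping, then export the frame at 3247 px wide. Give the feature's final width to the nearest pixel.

2227 px

Fitted into 3066×1314, the feature spans the height; its width is 1314 × 16/10 ≈ 2102.40 px.
The frame scales by 3247/3066 = 1.0590; 2102.40 × 1.0590 ≈ 2226.51 px.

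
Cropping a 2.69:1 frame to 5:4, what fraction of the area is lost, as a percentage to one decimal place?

53.5%

5:4 is narrower than 2.69:1, so the crop keeps the full height and trims the width.
Area ratio = (1.250)/(2.690) = 46.47%; the remaining 53.53% is cropped out.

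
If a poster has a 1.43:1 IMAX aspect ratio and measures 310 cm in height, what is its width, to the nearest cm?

Width = 310 × 1.430 = 443.30.

443 cm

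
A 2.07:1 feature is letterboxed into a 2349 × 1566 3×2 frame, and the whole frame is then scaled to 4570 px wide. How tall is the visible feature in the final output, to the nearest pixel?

2208 px

In the 2349×1566 frame the feature fills the width: height = 2349 / 2.070 ≈ 1134.78 px.
The frame scales by 4570/2349 = 1.9455; 1134.78 × 1.9455 ≈ 2207.73 px.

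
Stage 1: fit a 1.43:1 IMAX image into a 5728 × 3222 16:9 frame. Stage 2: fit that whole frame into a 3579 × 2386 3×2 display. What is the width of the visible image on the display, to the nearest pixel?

2879 px

1.43:1 IMAX in 5728×3222: fills the height, so the image is 4607.46 × 3222.00.
16:9 in 3579×2386: fills the width, so the intermediate becomes 3579.00 × 2013.19 — a scale of ×0.6248.
So the image's width is 4607.46 × 0.6248 ≈ 2878.86.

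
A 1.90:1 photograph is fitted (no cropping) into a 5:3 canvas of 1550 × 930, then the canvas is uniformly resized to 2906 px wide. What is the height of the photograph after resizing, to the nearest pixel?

1529 px

At 1550×930 the photograph is width-limited, so height = 1550 / 1.900 ≈ 815.79 px.
Resizing to 2906 px wide multiplies everything by 1.8748: 815.79 → 1529.47 px.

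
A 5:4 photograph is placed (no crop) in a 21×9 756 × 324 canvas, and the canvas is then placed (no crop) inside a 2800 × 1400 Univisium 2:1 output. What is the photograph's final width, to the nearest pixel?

1500 px

5:4 in 756×324: fills the height, so the photograph is 405.00 × 324.00.
Second fit — the 21×9 canvas into 2800×1400 spans the width: 2800.00 × 1200.00 (×3.7037 from 756×324).
Applying the same ×3.7037: 405.00 → 1500.00.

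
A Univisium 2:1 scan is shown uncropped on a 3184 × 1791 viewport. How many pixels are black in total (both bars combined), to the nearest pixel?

633616 pixels

Since 2.000 > 1.778, the scan is width-limited.
Content height = 3184 × 1/2 ≈ 1592.0000 px.
Black = 1791 − 1592.0000 = 199.0000 px.
That's 199.0000 × 3184 ≈ 633616 black pixels.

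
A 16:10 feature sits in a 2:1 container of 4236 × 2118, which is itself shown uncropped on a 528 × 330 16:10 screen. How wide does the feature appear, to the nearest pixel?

Inside the 4236×2118 canvas the feature is height-limited at 3388.80 × 2118.00.
Second fit — the 2:1 canvas into 528×330 spans the width: 528.00 × 264.00 (×0.1246 from 4236×2118).
Applying the same ×0.1246: 3388.80 → 422.40.

422 px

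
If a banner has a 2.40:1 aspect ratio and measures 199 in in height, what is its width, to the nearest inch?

478 in

Width = 199 × 2.400 = 477.60.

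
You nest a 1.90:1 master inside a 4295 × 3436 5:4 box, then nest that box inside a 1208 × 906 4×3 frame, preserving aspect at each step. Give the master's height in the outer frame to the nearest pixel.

596 px

First fit — 1.90:1 into 4295×3436 spans the width: 4295.00 × 2260.53.
Second fit — the 5:4 canvas into 1208×906 spans the height: 1132.50 × 906.00 (×0.2637 from 4295×3436).
Applying the same ×0.2637: 2260.53 → 596.05.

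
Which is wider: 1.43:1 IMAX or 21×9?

21×9

1.43 and 21×9 = 2.333; 2.333 > 1.43.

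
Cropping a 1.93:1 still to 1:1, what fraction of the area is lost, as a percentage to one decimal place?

Going from 1.93:1 to 1:1 means cutting width while keeping height.
Fraction kept = (1.000)/(1.930) ≈ 51.81%, so 48.19% is lost.

48.2%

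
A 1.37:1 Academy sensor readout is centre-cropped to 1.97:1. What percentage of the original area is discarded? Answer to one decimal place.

30.5%

The width stays; only height is cut (since 1.97:1 is wider than 1.37:1 Academy).
Area ratio = (1.370)/(1.970) = 69.54%; the remaining 30.46% is cropped out.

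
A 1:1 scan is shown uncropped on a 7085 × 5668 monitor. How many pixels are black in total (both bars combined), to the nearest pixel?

8031556 pixels

1:1 is narrower than 5:4, so it spans the full height.
That makes the image 5668.0000 px wide (5668 × 1/1).
7085 − 5668.0000 = 1417.0000 px of bars.
Across the 5668-px span: 1417.0000 × 5668 ≈ 8031556 px.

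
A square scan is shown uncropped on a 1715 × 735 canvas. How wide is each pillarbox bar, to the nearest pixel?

square is narrower than 21×9, so it spans the full height.
The scan is 735 × 1/1 ≈ 735.00 px wide.
Black = 1715 − 735.00 = 980.00 px, or 490.00 per bar.

490 px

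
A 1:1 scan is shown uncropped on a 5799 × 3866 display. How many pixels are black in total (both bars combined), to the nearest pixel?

1:1 (1.000) < 3:2 (1.500), so the scan fills the height.
That makes the image 3866.0000 px wide (3866 × 1/1).
Black = 5799 − 3866.0000 = 1933.0000 px.
Across the 3866-px span: 1933.0000 × 3866 ≈ 7472978 px.

7472978 pixels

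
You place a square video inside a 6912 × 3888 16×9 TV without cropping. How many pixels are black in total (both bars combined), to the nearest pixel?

square is narrower than 16×9, so it spans the full height.
Content width = 3888 × 1/1 ≈ 3888.0000 px.
Black = 6912 − 3888.0000 = 3024.0000 px.
That's 3024.0000 × 3888 ≈ 11757312 black pixels.

11757312 pixels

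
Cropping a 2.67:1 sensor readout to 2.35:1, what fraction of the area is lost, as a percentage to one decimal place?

12.0%

The height stays; only width is cut (since 2.35:1 is narrower than 2.67:1).
Area ratio = (2.350)/(2.670) = 88.01%; the remaining 11.99% is cropped out.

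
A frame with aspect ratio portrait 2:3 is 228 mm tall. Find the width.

152 mm

Width = 228·2/3 = 152.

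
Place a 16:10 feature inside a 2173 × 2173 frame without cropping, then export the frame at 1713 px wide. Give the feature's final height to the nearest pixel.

Fitted into 2173×2173, the feature spans the width; its height is 2173 × 10/16 ≈ 1358.12 px.
Scaling 2173 → 1713 is ×0.7883, so the height becomes 1358.12 × 0.7883 ≈ 1070.62 px.

1071 px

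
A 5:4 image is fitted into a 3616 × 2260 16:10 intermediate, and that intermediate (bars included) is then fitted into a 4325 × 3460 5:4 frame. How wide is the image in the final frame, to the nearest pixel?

5:4 in 3616×2260: fills the height, so the image is 2825.00 × 2260.00.
The 16:10 canvas is width-limited in 4325×3460, giving 4325.00 × 2703.12; scale factor 1.1961.
Applying the same ×1.1961: 2825.00 → 3378.91.

3379 px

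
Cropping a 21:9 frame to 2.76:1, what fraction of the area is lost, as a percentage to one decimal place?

Going from 21:9 to 2.76:1 means cutting height while keeping width.
Fraction kept = (2.333)/(2.760) ≈ 84.54%, so 15.46% is lost.

15.5%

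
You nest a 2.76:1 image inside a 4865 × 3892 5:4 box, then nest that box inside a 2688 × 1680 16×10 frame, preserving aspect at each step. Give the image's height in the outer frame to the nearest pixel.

761 px

Inside the 4865×3892 canvas the image is width-limited at 4865.00 × 1762.68.
The 5:4 canvas is height-limited in 2688×1680, giving 2100.00 × 1680.00; scale factor 0.4317.
The image scales with it: height 1762.68 × 0.4317 ≈ 760.87.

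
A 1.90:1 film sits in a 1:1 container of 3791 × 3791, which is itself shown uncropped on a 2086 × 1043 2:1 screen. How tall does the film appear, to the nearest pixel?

Inside the 3791×3791 canvas the film is width-limited at 3791.00 × 1995.26.
Second fit — the 1:1 canvas into 2086×1043 spans the height: 1043.00 × 1043.00 (×0.2751 from 3791×3791).
The film scales with it: height 1995.26 × 0.2751 ≈ 548.95.

549 px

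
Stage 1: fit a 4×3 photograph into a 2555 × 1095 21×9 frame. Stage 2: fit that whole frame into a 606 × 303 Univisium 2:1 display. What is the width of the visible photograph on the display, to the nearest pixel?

4×3 in 2555×1095: fills the height, so the photograph is 1460.00 × 1095.00.
The 21×9 canvas is width-limited in 606×303, giving 606.00 × 259.71; scale factor 0.2372.
Applying the same ×0.2372: 1460.00 → 346.29.

346 px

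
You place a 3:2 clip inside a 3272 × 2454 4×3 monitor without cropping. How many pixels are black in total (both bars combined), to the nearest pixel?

3:2 is wider than 4×3, so it spans the full width.
Content height = 3272 × 2/3 ≈ 2181.3333 px.
2454 − 2181.3333 = 272.6667 px of bars.
That's 272.6667 × 3272 ≈ 892165 black pixels.

892165 pixels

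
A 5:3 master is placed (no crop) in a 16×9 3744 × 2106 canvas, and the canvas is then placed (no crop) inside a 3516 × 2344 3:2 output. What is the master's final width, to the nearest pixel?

3296 px

First fit — 5:3 into 3744×2106 spans the height: 3510.00 × 2106.00.
16×9 in 3516×2344: fills the width, so the intermediate becomes 3516.00 × 1977.75 — a scale of ×0.9391.
So the master's width is 3510.00 × 0.9391 ≈ 3296.25.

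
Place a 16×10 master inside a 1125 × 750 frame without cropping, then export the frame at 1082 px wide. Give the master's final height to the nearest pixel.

676 px

In the 1125×750 frame the master fills the width: height = 1125 × 10/16 ≈ 703.12 px.
The frame scales by 1082/1125 = 0.9618; 703.12 × 0.9618 ≈ 676.25 px.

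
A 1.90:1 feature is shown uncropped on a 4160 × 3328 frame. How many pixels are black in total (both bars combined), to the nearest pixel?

Since 1.900 > 1.250, the feature is width-limited.
Content height = 4160 / 1.900 ≈ 2189.4737 px.
3328 − 2189.4737 = 1138.5263 px of bars.
Across the 4160-px span: 1138.5263 × 4160 ≈ 4736269 px.

4736269 pixels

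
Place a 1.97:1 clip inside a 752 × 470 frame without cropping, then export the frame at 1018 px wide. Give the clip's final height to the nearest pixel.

In the 752×470 frame the clip fills the width: height = 752 / 1.970 ≈ 381.73 px.
Resizing to 1018 px wide multiplies everything by 1.3537: 381.73 → 516.75 px.

517 px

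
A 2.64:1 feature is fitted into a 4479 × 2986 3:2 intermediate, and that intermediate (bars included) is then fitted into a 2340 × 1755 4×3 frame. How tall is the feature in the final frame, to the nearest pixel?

Inside the 4479×2986 canvas the feature is width-limited at 4479.00 × 1696.59.
3:2 in 2340×1755: fills the width, so the intermediate becomes 2340.00 × 1560.00 — a scale of ×0.5224.
The feature scales with it: height 1696.59 × 0.5224 ≈ 886.36.

886 px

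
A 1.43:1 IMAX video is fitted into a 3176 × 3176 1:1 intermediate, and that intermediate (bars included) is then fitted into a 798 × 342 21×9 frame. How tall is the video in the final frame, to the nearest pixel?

Inside the 3176×3176 canvas the video is width-limited at 3176.00 × 2220.98.
1:1 in 798×342: fills the height, so the intermediate becomes 342.00 × 342.00 — a scale of ×0.1077.
So the video's height is 2220.98 × 0.1077 ≈ 239.16.

239 px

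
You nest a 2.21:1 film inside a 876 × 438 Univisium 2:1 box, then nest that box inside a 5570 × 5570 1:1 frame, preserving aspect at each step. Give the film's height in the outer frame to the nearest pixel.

2520 px

First fit — 2.21:1 into 876×438 spans the width: 876.00 × 396.38.
Second fit — the Univisium 2:1 canvas into 5570×5570 spans the width: 5570.00 × 2785.00 (×6.3584 from 876×438).
The film scales with it: height 396.38 × 6.3584 ≈ 2520.36.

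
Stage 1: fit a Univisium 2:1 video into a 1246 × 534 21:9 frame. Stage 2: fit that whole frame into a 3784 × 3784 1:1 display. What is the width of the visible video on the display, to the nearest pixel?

First fit — Univisium 2:1 into 1246×534 spans the height: 1068.00 × 534.00.
Second fit — the 21:9 canvas into 3784×3784 spans the width: 3784.00 × 1621.71 (×3.0369 from 1246×534).
So the video's width is 1068.00 × 3.0369 ≈ 3243.43.

3243 px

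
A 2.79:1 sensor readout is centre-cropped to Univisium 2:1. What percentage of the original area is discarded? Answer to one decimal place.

28.3%

Univisium 2:1 is narrower than 2.79:1, so the crop keeps the full height and trims the width.
Area ratio = (2.000)/(2.790) = 71.68%; the remaining 28.32% is cropped out.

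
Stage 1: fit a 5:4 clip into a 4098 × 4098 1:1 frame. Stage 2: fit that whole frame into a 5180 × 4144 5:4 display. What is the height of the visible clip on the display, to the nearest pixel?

5:4 in 4098×4098: fills the width, so the clip is 4098.00 × 3278.40.
Second fit — the 1:1 canvas into 5180×4144 spans the height: 4144.00 × 4144.00 (×1.0112 from 4098×4098).
So the clip's height is 3278.40 × 1.0112 ≈ 3315.20.

3315 px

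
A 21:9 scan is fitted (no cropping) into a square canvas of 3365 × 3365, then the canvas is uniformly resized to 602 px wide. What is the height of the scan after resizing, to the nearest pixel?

258 px

Fitted into 3365×3365, the scan spans the width; its height is 3365 × 9/21 ≈ 1442.14 px.
Scaling 3365 → 602 is ×0.1789, so the height becomes 1442.14 × 0.1789 ≈ 258.00 px.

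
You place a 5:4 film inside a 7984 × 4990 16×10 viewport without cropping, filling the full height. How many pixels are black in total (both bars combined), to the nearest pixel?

Content width = 4990 × 5/4 ≈ 6237.5000 px.
7984 − 6237.5000 = 1746.5000 px of bars.
That's 1746.5000 × 4990 ≈ 8715035 black pixels.

8715035 pixels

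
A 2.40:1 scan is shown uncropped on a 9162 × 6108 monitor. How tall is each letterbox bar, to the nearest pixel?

1145 px

2.40:1 (2.400) > 3×2 (1.500), so the scan fills the width.
That makes the image 3817.50 px tall (9162 / 2.400).
Leftover height: 6108 − 3817.50 = 2290.50 px → 1145.25 each side.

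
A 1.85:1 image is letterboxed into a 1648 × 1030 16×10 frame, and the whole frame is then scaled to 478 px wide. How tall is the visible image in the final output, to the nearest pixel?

258 px

At 1648×1030 the image is width-limited, so height = 1648 / 1.850 ≈ 890.81 px.
Resizing to 478 px wide multiplies everything by 0.2900: 890.81 → 258.38 px.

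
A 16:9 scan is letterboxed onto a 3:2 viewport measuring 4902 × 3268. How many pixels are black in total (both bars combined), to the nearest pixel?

2503084 pixels

16:9 is wider than 3:2, so it spans the full width.
Content height = 4902 × 9/16 ≈ 2757.3750 px.
3268 − 2757.3750 = 510.6250 px of bars.
Bar area = 510.6250 × 4902 ≈ 2503084 px.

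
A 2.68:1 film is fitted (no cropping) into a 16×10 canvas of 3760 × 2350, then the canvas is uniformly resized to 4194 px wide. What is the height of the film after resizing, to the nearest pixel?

Fitted into 3760×2350, the film spans the width; its height is 3760 / 2.680 ≈ 1402.99 px.
Scaling 3760 → 4194 is ×1.1154, so the height becomes 1402.99 × 1.1154 ≈ 1564.93 px.

1565 px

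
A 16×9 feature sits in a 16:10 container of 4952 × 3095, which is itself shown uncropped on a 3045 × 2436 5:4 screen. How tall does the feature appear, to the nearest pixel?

1713 px

Inside the 4952×3095 canvas the feature is width-limited at 4952.00 × 2785.50.
The 16:10 canvas is width-limited in 3045×2436, giving 3045.00 × 1903.12; scale factor 0.6149.
The feature scales with it: height 2785.50 × 0.6149 ≈ 1712.81.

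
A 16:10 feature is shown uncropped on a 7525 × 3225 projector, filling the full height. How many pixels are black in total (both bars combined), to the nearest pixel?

Content width = 3225 × 16/10 ≈ 5160.0000 px.
Black = 7525 − 5160.0000 = 2365.0000 px.
That's 2365.0000 × 3225 ≈ 7627125 black pixels.

7627125 pixels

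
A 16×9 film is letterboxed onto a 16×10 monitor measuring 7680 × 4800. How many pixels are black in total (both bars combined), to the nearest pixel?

Since 1.778 > 1.600, the film is width-limited.
Content height = 7680 × 9/16 ≈ 4320.0000 px.
Leftover height: 4800 − 4320.0000 = 480.0000 px.
Across the 7680-px span: 480.0000 × 7680 ≈ 3686400 px.

3686400 pixels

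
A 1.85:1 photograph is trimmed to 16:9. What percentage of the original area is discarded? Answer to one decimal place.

The height stays; only width is cut (since 16:9 is narrower than 1.85:1).
Fraction kept = (1.778)/(1.850) ≈ 96.10%, so 3.90% is lost.

3.9%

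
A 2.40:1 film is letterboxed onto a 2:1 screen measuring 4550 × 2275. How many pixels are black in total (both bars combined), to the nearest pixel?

1725208 pixels

Since 2.400 > 2.000, the film is width-limited.
The film is 4550 / 2.400 ≈ 1895.8333 px tall.
Leftover height: 2275 − 1895.8333 = 379.1667 px.
That's 379.1667 × 4550 ≈ 1725208 black pixels.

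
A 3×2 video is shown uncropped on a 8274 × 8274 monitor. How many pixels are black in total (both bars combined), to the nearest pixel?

22819692 pixels

Since 1.500 > 1.000, the video is width-limited.
The video is 8274 × 2/3 ≈ 5516.0000 px tall.
Black = 8274 − 5516.0000 = 2758.0000 px.
Across the 8274-px span: 2758.0000 × 8274 ≈ 22819692 px.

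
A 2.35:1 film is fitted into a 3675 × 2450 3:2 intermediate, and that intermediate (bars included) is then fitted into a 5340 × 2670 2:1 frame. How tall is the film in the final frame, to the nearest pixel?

1704 px

2.35:1 in 3675×2450: fills the width, so the film is 3675.00 × 1563.83.
3:2 in 5340×2670: fills the height, so the intermediate becomes 4005.00 × 2670.00 — a scale of ×1.0898.
The film scales with it: height 1563.83 × 1.0898 ≈ 1704.26.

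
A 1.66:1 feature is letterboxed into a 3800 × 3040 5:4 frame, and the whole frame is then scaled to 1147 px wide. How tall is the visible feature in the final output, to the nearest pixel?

691 px

Fitted into 3800×3040, the feature spans the width; its height is 3800 / 1.660 ≈ 2289.16 px.
The frame scales by 1147/3800 = 0.3018; 2289.16 × 0.3018 ≈ 690.96 px.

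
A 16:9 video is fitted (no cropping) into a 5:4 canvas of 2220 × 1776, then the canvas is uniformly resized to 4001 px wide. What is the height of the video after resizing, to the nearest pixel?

2251 px

At 2220×1776 the video is width-limited, so height = 2220 × 9/16 ≈ 1248.75 px.
Resizing to 4001 px wide multiplies everything by 1.8023: 1248.75 → 2250.56 px.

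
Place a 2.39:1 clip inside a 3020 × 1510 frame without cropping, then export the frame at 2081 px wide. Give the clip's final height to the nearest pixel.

In the 3020×1510 frame the clip fills the width: height = 3020 / 2.390 ≈ 1263.60 px.
The frame scales by 2081/3020 = 0.6891; 1263.60 × 0.6891 ≈ 870.71 px.

871 px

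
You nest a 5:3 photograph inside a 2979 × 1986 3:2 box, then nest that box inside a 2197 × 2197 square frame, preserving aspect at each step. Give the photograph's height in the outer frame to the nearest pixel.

Inside the 2979×1986 canvas the photograph is width-limited at 2979.00 × 1787.40.
The 3:2 canvas is width-limited in 2197×2197, giving 2197.00 × 1464.67; scale factor 0.7375.
So the photograph's height is 1787.40 × 0.7375 ≈ 1318.20.

1318 px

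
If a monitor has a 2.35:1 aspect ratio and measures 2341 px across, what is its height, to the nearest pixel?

Height = 2341 / 2.350 = 996.17.

996 px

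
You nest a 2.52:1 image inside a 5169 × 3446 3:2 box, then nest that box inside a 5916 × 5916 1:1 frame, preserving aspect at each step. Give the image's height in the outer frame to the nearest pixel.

2348 px

Inside the 5169×3446 canvas the image is width-limited at 5169.00 × 2051.19.
Second fit — the 3:2 canvas into 5916×5916 spans the width: 5916.00 × 3944.00 (×1.1445 from 5169×3446).
So the image's height is 2051.19 × 1.1445 ≈ 2347.62.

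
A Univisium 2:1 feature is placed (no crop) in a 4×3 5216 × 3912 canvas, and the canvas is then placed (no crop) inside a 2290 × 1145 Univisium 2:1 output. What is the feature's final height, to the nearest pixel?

763 px

First fit — Univisium 2:1 into 5216×3912 spans the width: 5216.00 × 2608.00.
4×3 in 2290×1145: fills the height, so the intermediate becomes 1526.67 × 1145.00 — a scale of ×0.2927.
So the feature's height is 2608.00 × 0.2927 ≈ 763.33.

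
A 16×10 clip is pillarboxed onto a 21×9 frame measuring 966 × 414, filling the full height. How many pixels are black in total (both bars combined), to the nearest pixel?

125690 pixels

The clip is 414 × 16/10 ≈ 662.4000 px wide.
Leftover width: 966 − 662.4000 = 303.6000 px.
Across the 414-px span: 303.6000 × 414 ≈ 125690 px.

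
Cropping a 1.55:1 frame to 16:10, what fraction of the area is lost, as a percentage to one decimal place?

3.1%

Going from 1.55:1 to 16:10 means cutting height while keeping width.
Area ratio = (1.550)/(1.600) = 96.88%; the remaining 3.12% is cropped out.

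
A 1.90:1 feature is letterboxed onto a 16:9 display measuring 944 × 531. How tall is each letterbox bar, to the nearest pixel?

1.90:1 (1.900) > 16:9 (1.778), so the feature fills the width.
The feature is 944 / 1.900 ≈ 496.84 px tall.
531 − 496.84 = 34.16 px of bars (17.08 each).

17 px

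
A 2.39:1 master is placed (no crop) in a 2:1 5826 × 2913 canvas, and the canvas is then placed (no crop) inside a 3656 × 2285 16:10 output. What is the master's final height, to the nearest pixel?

1530 px

Inside the 5826×2913 canvas the master is width-limited at 5826.00 × 2437.66.
Second fit — the 2:1 canvas into 3656×2285 spans the width: 3656.00 × 1828.00 (×0.6275 from 5826×2913).
The master scales with it: height 2437.66 × 0.6275 ≈ 1529.71.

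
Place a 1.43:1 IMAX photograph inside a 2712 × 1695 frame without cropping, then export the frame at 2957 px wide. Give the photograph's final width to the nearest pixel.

At 2712×1695 the photograph is height-limited, so width = 1695 × 1.430 ≈ 2423.85 px.
Scaling 2712 → 2957 is ×1.0903, so the width becomes 2423.85 × 1.0903 ≈ 2642.82 px.

2643 px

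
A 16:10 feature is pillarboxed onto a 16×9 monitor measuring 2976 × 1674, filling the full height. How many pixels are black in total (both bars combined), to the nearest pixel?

498182 pixels

Content width = 1674 × 16/10 ≈ 2678.4000 px.
Black = 2976 − 2678.4000 = 297.6000 px.
Bar area = 297.6000 × 1674 ≈ 498182 px.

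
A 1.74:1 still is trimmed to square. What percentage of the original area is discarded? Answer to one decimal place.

The height stays; only width is cut (since square is narrower than 1.74:1).
(1.000)/(1.740) ≈ 0.575 of the area survives, leaving 42.53% discarded.

42.5%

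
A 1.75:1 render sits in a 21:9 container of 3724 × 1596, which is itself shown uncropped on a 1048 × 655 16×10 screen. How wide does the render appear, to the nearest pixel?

1.75:1 in 3724×1596: fills the height, so the render is 2793.00 × 1596.00.
The 21:9 canvas is width-limited in 1048×655, giving 1048.00 × 449.14; scale factor 0.2814.
The render scales with it: width 2793.00 × 0.2814 ≈ 786.00.

786 px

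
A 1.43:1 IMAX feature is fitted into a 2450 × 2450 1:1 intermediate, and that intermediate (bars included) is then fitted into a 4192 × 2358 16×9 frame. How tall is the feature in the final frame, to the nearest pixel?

1.43:1 IMAX in 2450×2450: fills the width, so the feature is 2450.00 × 1713.29.
Second fit — the 1:1 canvas into 4192×2358 spans the height: 2358.00 × 2358.00 (×0.9624 from 2450×2450).
Applying the same ×0.9624: 1713.29 → 1648.95.

1649 px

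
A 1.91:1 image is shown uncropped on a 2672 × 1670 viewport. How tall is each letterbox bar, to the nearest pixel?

Since 1.910 > 1.600, the image is width-limited.
That makes the image 1398.95 px tall (2672 / 1.910).
Black = 1670 − 1398.95 = 271.05 px, or 135.52 per bar.

136 px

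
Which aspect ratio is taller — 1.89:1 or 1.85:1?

1.85:1

1.89 and 1.85; 1.89 > 1.85. The smaller width-to-height ratio is the taller frame.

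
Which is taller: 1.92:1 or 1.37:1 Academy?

1.37:1 Academy

1.92 and 1.37; 1.92 > 1.37. The smaller width-to-height ratio is the taller frame.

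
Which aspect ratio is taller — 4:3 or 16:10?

4:3 = 1.333 and 16:10 = 1.6; 1.6 > 1.333. The smaller width-to-height ratio is the taller frame.

4:3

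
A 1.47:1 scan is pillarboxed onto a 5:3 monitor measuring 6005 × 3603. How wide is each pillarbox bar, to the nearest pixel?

Since 1.470 < 1.667, the scan is height-limited.
The scan is 3603 × 1.470 ≈ 5296.41 px wide.
6005 − 5296.41 = 708.59 px of bars (354.30 each).

354 px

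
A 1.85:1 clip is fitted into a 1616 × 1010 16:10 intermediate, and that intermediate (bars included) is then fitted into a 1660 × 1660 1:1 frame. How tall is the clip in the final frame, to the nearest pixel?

897 px

Inside the 1616×1010 canvas the clip is width-limited at 1616.00 × 873.51.
The 16:10 canvas is width-limited in 1660×1660, giving 1660.00 × 1037.50; scale factor 1.0272.
So the clip's height is 873.51 × 1.0272 ≈ 897.30.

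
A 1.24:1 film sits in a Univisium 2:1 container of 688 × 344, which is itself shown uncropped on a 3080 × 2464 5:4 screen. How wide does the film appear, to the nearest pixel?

1910 px

1.24:1 in 688×344: fills the height, so the film is 426.56 × 344.00.
Second fit — the Univisium 2:1 canvas into 3080×2464 spans the width: 3080.00 × 1540.00 (×4.4767 from 688×344).
Applying the same ×4.4767: 426.56 → 1909.60.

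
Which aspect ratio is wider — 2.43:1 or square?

2.43 and square = 1; 2.43 > 1.

2.43:1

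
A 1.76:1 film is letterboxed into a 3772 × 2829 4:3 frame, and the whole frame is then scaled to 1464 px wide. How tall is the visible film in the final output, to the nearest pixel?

832 px

At 3772×2829 the film is width-limited, so height = 3772 / 1.760 ≈ 2143.18 px.
The frame scales by 1464/3772 = 0.3881; 2143.18 × 0.3881 ≈ 831.82 px.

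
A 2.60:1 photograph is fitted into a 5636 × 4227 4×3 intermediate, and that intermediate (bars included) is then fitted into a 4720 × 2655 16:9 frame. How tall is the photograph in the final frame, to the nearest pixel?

2.60:1 in 5636×4227: fills the width, so the photograph is 5636.00 × 2167.69.
The 4×3 canvas is height-limited in 4720×2655, giving 3540.00 × 2655.00; scale factor 0.6281.
So the photograph's height is 2167.69 × 0.6281 ≈ 1361.54.

1362 px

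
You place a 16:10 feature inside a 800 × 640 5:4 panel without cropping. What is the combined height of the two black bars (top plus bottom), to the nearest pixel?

Since 1.600 > 1.250, the feature is width-limited.
That makes the image 500.00 px tall (800 × 10/16).
640 − 500.00 = 140.00 px of bars.

140 px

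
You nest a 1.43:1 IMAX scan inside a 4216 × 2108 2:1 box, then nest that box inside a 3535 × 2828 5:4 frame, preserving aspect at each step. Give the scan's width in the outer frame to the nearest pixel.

First fit — 1.43:1 IMAX into 4216×2108 spans the height: 3014.44 × 2108.00.
The 2:1 canvas is width-limited in 3535×2828, giving 3535.00 × 1767.50; scale factor 0.8385.
Applying the same ×0.8385: 3014.44 → 2527.53.

2528 px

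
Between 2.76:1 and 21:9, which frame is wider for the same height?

2.76:1

2.76 and 21:9 = 2.333; 2.76 > 2.333.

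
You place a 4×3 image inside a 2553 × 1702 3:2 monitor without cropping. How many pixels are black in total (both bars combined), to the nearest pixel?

4×3 (1.333) < 3:2 (1.500), so the image fills the height.
Content width = 1702 × 4/3 ≈ 2269.3333 px.
Black = 2553 − 2269.3333 = 283.6667 px.
Bar area = 283.6667 × 1702 ≈ 482801 px.

482801 pixels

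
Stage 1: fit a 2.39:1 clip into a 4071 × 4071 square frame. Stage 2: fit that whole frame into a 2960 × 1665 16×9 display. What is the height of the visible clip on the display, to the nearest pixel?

2.39:1 in 4071×4071: fills the width, so the clip is 4071.00 × 1703.35.
Second fit — the square canvas into 2960×1665 spans the height: 1665.00 × 1665.00 (×0.4090 from 4071×4071).
The clip scales with it: height 1703.35 × 0.4090 ≈ 696.65.

697 px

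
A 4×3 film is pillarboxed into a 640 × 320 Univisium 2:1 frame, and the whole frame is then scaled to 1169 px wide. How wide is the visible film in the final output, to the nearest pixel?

In the 640×320 frame the film fills the height: width = 320 × 4/3 ≈ 426.67 px.
Scaling 640 → 1169 is ×1.8266, so the width becomes 426.67 × 1.8266 ≈ 779.33 px.

779 px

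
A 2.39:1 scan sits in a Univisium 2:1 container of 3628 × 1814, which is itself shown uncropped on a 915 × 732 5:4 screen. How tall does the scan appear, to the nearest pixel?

First fit — 2.39:1 into 3628×1814 spans the width: 3628.00 × 1517.99.
Second fit — the Univisium 2:1 canvas into 915×732 spans the width: 915.00 × 457.50 (×0.2522 from 3628×1814).
Applying the same ×0.2522: 1517.99 → 382.85.

383 px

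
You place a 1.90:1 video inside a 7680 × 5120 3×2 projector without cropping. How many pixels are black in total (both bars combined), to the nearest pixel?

Since 1.900 > 1.500, the video is width-limited.
That makes the image 4042.1053 px tall (7680 / 1.900).
Black = 5120 − 4042.1053 = 1077.8947 px.
Across the 7680-px span: 1077.8947 × 7680 ≈ 8278232 px.

8278232 pixels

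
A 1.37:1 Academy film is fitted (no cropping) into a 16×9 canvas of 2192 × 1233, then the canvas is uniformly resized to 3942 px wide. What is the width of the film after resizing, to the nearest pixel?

Fitted into 2192×1233, the film spans the height; its width is 1233 × 1.370 ≈ 1689.21 px.
Resizing to 3942 px wide multiplies everything by 1.7984: 1689.21 → 3037.80 px.

3038 px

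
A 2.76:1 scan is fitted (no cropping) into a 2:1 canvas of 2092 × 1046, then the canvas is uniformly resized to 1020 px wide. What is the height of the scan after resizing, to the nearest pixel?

370 px

At 2092×1046 the scan is width-limited, so height = 2092 / 2.760 ≈ 757.97 px.
Resizing to 1020 px wide multiplies everything by 0.4876: 757.97 → 369.57 px.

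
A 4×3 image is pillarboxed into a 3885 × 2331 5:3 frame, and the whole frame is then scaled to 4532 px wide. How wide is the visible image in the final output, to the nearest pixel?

3626 px

In the 3885×2331 frame the image fills the height: width = 2331 × 4/3 ≈ 3108.00 px.
Scaling 3885 → 4532 is ×1.1665, so the width becomes 3108.00 × 1.1665 ≈ 3625.60 px.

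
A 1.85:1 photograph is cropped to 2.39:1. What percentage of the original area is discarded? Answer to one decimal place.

22.6%

Going from 1.85:1 to 2.39:1 means cutting height while keeping width.
Area ratio = (1.850)/(2.390) = 77.41%; the remaining 22.59% is cropped out.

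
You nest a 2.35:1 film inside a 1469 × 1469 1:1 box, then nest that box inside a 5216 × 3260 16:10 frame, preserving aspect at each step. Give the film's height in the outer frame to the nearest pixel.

1387 px

First fit — 2.35:1 into 1469×1469 spans the width: 1469.00 × 625.11.
The 1:1 canvas is height-limited in 5216×3260, giving 3260.00 × 3260.00; scale factor 2.2192.
Applying the same ×2.2192: 625.11 → 1387.23.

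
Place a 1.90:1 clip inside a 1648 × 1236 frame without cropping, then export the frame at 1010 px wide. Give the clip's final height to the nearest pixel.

Fitted into 1648×1236, the clip spans the width; its height is 1648 / 1.900 ≈ 867.37 px.
Scaling 1648 → 1010 is ×0.6129, so the height becomes 867.37 × 0.6129 ≈ 531.58 px.

532 px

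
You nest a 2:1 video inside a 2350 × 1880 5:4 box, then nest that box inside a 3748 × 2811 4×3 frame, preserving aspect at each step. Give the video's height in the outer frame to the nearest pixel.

Inside the 2350×1880 canvas the video is width-limited at 2350.00 × 1175.00.
5:4 in 3748×2811: fills the height, so the intermediate becomes 3513.75 × 2811.00 — a scale of ×1.4952.
Applying the same ×1.4952: 1175.00 → 1756.88.

1757 px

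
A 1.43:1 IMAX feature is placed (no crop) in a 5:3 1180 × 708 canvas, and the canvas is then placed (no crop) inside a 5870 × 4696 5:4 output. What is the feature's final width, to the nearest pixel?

5036 px

First fit — 1.43:1 IMAX into 1180×708 spans the height: 1012.44 × 708.00.
5:3 in 5870×4696: fills the width, so the intermediate becomes 5870.00 × 3522.00 — a scale of ×4.9746.
The feature scales with it: width 1012.44 × 4.9746 ≈ 5036.46.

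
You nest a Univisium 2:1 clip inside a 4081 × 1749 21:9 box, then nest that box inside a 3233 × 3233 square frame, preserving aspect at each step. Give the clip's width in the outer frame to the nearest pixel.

2771 px

First fit — Univisium 2:1 into 4081×1749 spans the height: 3498.00 × 1749.00.
Second fit — the 21:9 canvas into 3233×3233 spans the width: 3233.00 × 1385.57 (×0.7922 from 4081×1749).
The clip scales with it: width 3498.00 × 0.7922 ≈ 2771.14.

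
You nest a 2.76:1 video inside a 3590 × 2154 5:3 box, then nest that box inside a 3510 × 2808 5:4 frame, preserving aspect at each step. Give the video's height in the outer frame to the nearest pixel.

1272 px

2.76:1 in 3590×2154: fills the width, so the video is 3590.00 × 1300.72.
The 5:3 canvas is width-limited in 3510×2808, giving 3510.00 × 2106.00; scale factor 0.9777.
Applying the same ×0.9777: 1300.72 → 1271.74.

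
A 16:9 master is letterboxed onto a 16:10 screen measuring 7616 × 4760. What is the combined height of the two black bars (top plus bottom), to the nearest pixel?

476 px

16:9 (1.778) > 16:10 (1.600), so the master fills the width.
Content height = 7616 × 9/16 ≈ 4284.00 px.
Black = 4760 − 4284.00 = 476.00 px.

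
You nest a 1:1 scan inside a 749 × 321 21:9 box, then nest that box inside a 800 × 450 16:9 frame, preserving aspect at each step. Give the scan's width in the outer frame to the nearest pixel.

First fit — 1:1 into 749×321 spans the height: 321.00 × 321.00.
21:9 in 800×450: fills the width, so the intermediate becomes 800.00 × 342.86 — a scale of ×1.0681.
The scan scales with it: width 321.00 × 1.0681 ≈ 342.86.

343 px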